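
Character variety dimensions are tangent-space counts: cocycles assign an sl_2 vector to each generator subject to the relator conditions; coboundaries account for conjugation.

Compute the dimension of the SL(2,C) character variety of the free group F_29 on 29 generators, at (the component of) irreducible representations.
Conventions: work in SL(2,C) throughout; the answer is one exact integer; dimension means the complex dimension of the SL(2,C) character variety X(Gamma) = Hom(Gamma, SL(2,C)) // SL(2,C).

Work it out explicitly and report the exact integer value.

The free group F_29: 29 generators, no relators.
So Z^1 = (sl_2)^29 in full: dim Z^1 = 87.
At an irreducible rho the centralizer of the image in sl_2 is 0, so the coboundary map sl_2 -> Z^1 is injective: dim B^1 = 3.
dim H^1 = 87 - 3 = 84, which is dim X.

84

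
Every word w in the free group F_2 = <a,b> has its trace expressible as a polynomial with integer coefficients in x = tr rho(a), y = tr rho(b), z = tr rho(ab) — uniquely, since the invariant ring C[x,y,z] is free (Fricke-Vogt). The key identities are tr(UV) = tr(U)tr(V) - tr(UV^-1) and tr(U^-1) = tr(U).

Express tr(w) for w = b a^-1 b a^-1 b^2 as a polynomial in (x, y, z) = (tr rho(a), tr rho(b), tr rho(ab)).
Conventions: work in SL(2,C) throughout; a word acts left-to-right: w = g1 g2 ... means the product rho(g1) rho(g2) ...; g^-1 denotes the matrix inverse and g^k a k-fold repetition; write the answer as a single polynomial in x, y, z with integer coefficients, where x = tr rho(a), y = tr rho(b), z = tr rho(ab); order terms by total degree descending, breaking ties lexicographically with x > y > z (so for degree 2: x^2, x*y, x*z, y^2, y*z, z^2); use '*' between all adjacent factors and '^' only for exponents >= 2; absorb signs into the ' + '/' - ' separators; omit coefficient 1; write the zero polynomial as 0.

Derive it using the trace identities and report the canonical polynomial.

x^2*y^4 - 2*x*y^3*z - 2*x^2*y^2 + y^2*z^2 + 3*x*y*z - y^2 - z^2 + 2

so tr(b^2) = tr(b) * tr(b) - tr(1) = y^2 - 2
tr(b^3) = tr(b) * tr(b^2) - tr(b) = y^3 - 3*y
tr(b^4) = tr(b) * tr(b^3) - tr(b^2) = y^4 - 4*y^2 + 2
tr(b a b) = tr(b) * tr(a b) - tr(a) = y*z - x
tr(b a b^2) = tr(b) * tr(b a b) - tr(b a) = y^2*z - x*y - z
so tr(b^4 a) = tr(b) * tr(b a b^2) - tr(b a b) = y^3*z - x*y^2 - 2*y*z + x
reduce: tr(b^3 a^-1 b) = tr(b^4) * tr(a) - tr(b^4 a) = x*y^4 - y^3*z - 3*x*y^2 + 2*y*z + x
tr(a b a b) = tr(b a) * tr(b a) - tr(1) = z^2 - 2
tr(a b a) = tr(a) * tr(b a) - tr(b) = x*z - y
tr(b a b a b) = tr(b) * tr(a b a b) - tr(a b a) = y*z^2 - x*z - y
reduce: tr(b a b^3 a) = tr(b) * tr(b a b a b) - tr(b a b a) = y^2*z^2 - x*y*z - y^2 - z^2 + 2
so tr(b^3 a^-1 b a) = tr(b a b^3) * tr(a) - tr(b a b^3 a) = x*y^3*z - x^2*y^2 - y^2*z^2 - x*y*z + x^2 + y^2 + z^2 - 2
reduce: tr(b a^-1 b a^-1 b^2) = tr(b^3 a^-1 b) * tr(a) - tr(b^3 a^-1 b a) = x^2*y^4 - 2*x*y^3*z - 2*x^2*y^2 + y^2*z^2 + 3*x*y*z - y^2 - z^2 + 2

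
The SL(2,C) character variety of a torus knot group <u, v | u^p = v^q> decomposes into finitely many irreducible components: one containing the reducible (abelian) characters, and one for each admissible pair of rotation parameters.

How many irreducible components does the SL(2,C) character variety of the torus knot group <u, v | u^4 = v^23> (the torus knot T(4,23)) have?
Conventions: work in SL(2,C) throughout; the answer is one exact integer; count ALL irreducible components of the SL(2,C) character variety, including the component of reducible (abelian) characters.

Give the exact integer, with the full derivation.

34

Gamma = < u, v | u^4 = v^23 > (torus knot T(4,23)); the central element u^4 = v^23 acts as +I or -I in any irreducible SL(2,C) representation.
So on each irreducible component the traces are pinned: tr(u) = 2*cos(pi*alpha/4) with 1 <= alpha <= 3, tr(v) = 2*cos(pi*beta/23) with 1 <= beta <= 22.
The two central values (-1)^alpha I and (-1)^beta I must be the same matrix, so alpha and beta share a parity.
count pairs: odd alpha (2 choices) x odd beta (11), plus even alpha (1) x even beta (11): 2*11 + 1*11 = 33.
That is 33 components of irreducible characters, and with the reducible (abelian) component the total is 34.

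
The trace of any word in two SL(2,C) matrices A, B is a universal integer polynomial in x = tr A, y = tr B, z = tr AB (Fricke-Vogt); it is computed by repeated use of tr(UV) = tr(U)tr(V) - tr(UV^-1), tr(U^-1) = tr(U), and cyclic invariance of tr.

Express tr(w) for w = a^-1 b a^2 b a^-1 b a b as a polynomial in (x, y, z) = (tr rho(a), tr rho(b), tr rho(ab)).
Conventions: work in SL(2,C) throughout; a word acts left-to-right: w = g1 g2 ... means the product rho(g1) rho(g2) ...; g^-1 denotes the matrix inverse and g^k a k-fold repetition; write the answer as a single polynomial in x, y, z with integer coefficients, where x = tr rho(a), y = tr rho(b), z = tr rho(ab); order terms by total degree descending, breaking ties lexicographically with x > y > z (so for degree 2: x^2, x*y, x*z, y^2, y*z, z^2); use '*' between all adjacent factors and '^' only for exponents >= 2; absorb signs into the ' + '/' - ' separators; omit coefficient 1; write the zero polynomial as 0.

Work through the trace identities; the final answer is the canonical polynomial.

next, trace(a b a b) = trace(b a)*trace(b a) - trace(1)   [split at a repeated b] = z^2 - 2
next, trace(a b a) = trace(a)*trace(b a) - trace(b)   [square of a] = x*z - y
next, trace(a b^2 a b) = trace(b)*trace(a b a b) - trace(a b a)   [square of b] = y*z^2 - x*z - y
trace(b^2 a) = trace(b)*trace(a b) - trace(a)   [square of b] = y*z - x
next, trace(b^2) = trace(b)*trace(b) - trace(1)   [square of b] = y^2 - 2
trace(a b^2 a) = trace(a)*trace(b^2 a) - trace(b^2)   [square of a] = x*y*z - x^2 - y^2 + 2
and trace(b^2 a b^2 a) = trace(b)*trace(a b^2 a b) - trace(a b^2 a)   [square of b] = y^2*z^2 - 2*x*y*z + x^2 - 2
next, trace(a b^3) = trace(b)*trace(a b^2) - trace(a b)   [square of b] = y^2*z - x*y - z
trace(b^2 a b^2) = trace(b)*trace(a b^3) - trace(a b^2)   [square of b] = y^3*z - x*y^2 - 2*y*z + x
and trace(b a^2 b^2 a b) = trace(a)*trace(b^2 a b^2 a) - trace(b^2 a b^2)   [square of a] = x*y^2*z^2 - 2*x^2*y*z - y^3*z + x^3 + x*y^2 + 2*y*z - 3*x
and trace(a b a b a b) = trace(b a b a)*trace(b a) - trace(a b)   [split at a repeated b] = z^3 - 3*z
trace(a b a b a) = trace(a)*trace(b a b a) - trace(b a b)   [square of a] = x*z^2 - y*z - x
trace(b^2 a b a b a) = trace(b)*trace(a b a b a b) - trace(a b a b a)   [square of b] = y*z^3 - x*z^2 - 2*y*z + x
trace(b^2 a b a b) = trace(b)*trace(b a b a b) - trace(b a b a)   [square of b] = y^2*z^2 - x*y*z - y^2 - z^2 + 2
and trace(b a^2 b^2 a b a) = trace(a)*trace(b^2 a b a b a) - trace(b^2 a b a b)   [square of a] = x*y*z^3 - x^2*z^2 - y^2*z^2 - x*y*z + x^2 + y^2 + z^2 - 2
trace(b a b a^-1 b a^2 b) = trace(b a^2 b^2 a b)*trace(a) - trace(b a^2 b^2 a b a)   [inverse elimination on a] = x^2*y^2*z^2 - 2*x^3*y*z - x*y^3*z - x*y*z^3 + x^4 + x^2*y^2 + x^2*z^2 + y^2*z^2 + 3*x*y*z - 4*x^2 - y^2 - z^2 + 2
next, trace(a^2 b a b a b) = trace(a)*trace(b a b a b a) - trace(b a b a b)   [square of a] = x*z^3 - y*z^2 - 2*x*z + y
trace(a^2 b a b a) = trace(a)*trace(a b a b a) - trace(a b a b)   [square of a] = x^2*z^2 - x*y*z - x^2 - z^2 + 2
and trace(b a^2 b a b a b) = trace(b)*trace(a^2 b a b a b) - trace(a^2 b a b a)   [square of b] = x*y*z^3 - x^2*z^2 - y^2*z^2 - x*y*z + x^2 + y^2 + z^2 - 2
trace(b a b a b a b a) = trace(a b a b a b)*trace(a b) - trace(b a b a)   [split at a repeated a] = z^4 - 4*z^2 + 2
trace(b a^2 b a b a b a) = trace(a)*trace(b a b a b a b a) - trace(b a b a b a b)   [square of a] = x*z^4 - y*z^3 - 3*x*z^2 + 2*y*z + x
next, trace(b a b a^-1 b a^2 b a) = trace(b a^2 b a b a b)*trace(a) - trace(b a^2 b a b a b a)   [inverse elimination on a] = x^2*y*z^3 - x^3*z^2 - x*y^2*z^2 - x*z^4 - x^2*y*z + y*z^3 + x^3 + x*y^2 + 4*x*z^2 - 2*y*z - 3*x
trace(a^-1 b a^2 b a^-1 b a b) = trace(b a b a^-1 b a^2 b)*trace(a) - trace(b a b a^-1 b a^2 b a)   [inverse elimination on a] = x^3*y^2*z^2 - 2*x^4*y*z - x^2*y^3*z - 2*x^2*y*z^3 + x^5 + x^3*y^2 + 2*x^3*z^2 + 2*x*y^2*z^2 + x*z^4 + 4*x^2*y*z - y*z^3 - 5*x^3 - 2*x*y^2 - 5*x*z^2 + 2*y*z + 5*x

x^3*y^2*z^2 - 2*x^4*y*z - x^2*y^3*z - 2*x^2*y*z^3 + x^5 + x^3*y^2 + 2*x^3*z^2 + 2*x*y^2*z^2 + x*z^4 + 4*x^2*y*z - y*z^3 - 5*x^3 - 2*x*y^2 - 5*x*z^2 + 2*y*z + 5*x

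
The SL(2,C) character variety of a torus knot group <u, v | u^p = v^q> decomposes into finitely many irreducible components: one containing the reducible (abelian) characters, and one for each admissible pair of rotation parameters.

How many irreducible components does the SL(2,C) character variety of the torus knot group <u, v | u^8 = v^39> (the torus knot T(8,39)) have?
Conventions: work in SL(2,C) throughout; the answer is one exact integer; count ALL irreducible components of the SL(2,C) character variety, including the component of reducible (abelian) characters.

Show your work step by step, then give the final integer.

134

For T(8,39): irreducibility forces the central element u^8 = v^39 to one of +I, -I.
On an irreducible component, tr(u) is locked at 2*cos(pi*alpha/8) for some alpha in 1..7, and tr(v) at 2*cos(pi*beta/39) for some beta in 1..38.
Consistency of u^8 = (-1)^alpha I with v^39 = (-1)^beta I forces alpha = beta (mod 2).
count pairs: odd alpha (4 choices) x odd beta (19), plus even alpha (3) x even beta (19): 4*19 + 3*19 = 133.
components with irreducible characters: 133; plus the single component of reducible (abelian) characters: total 134.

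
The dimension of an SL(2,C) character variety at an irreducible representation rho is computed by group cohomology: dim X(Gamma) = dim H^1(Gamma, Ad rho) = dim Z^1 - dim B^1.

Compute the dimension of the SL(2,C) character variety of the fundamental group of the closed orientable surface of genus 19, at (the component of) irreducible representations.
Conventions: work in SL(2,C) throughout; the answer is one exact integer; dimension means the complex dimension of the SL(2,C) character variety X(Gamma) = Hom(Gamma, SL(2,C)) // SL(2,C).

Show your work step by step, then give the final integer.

The genus-19 surface group: 2g = 38 generators, one relator prod [a_i, b_i].
Unconstrained cocycle data is one sl_2 vector per generator (114 dimensions), cut by the relator condition d_2(z) = 0.
H^2 = coker(d_2) is dual to H^0 = 0 at irreducible rho (Poincare duality), so d_2 is onto: dim Z^1 = 111.
Coboundaries contribute dim B^1 = 3 (injective at irreducible rho).
dim H^1 = 111 - 3 = 108 = dim X.

108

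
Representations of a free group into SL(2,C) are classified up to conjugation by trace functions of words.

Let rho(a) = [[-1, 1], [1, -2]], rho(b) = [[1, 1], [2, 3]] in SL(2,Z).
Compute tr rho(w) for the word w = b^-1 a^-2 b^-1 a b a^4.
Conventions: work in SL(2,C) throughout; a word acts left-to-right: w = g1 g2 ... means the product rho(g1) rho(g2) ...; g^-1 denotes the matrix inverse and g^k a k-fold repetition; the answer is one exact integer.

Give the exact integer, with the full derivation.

-1900

rho(b^-1) = [[3, -1], [-2, 1]]
... * rho(a^-1) = [[-2, -1], [-1, -1]]  ->  [[-5, -2], [3, 1]]
... * rho(a^-1) = [[-2, -1], [-1, -1]]  ->  [[12, 7], [-7, -4]]
... * rho(b^-1) = [[3, -1], [-2, 1]]  ->  [[22, -5], [-13, 3]]
... * rho(a) = [[-1, 1], [1, -2]]  ->  [[-27, 32], [16, -19]]
... * rho(b) = [[1, 1], [2, 3]]  ->  [[37, 69], [-22, -41]]
... * rho(a) = [[-1, 1], [1, -2]]  ->  [[32, -101], [-19, 60]]
... * rho(a) = [[-1, 1], [1, -2]]  ->  [[-133, 234], [79, -139]]
... * rho(a) = [[-1, 1], [1, -2]]  ->  [[367, -601], [-218, 357]]
... * rho(a) = [[-1, 1], [1, -2]]  ->  [[-968, 1569], [575, -932]]
tr = -968 + -932 = -1900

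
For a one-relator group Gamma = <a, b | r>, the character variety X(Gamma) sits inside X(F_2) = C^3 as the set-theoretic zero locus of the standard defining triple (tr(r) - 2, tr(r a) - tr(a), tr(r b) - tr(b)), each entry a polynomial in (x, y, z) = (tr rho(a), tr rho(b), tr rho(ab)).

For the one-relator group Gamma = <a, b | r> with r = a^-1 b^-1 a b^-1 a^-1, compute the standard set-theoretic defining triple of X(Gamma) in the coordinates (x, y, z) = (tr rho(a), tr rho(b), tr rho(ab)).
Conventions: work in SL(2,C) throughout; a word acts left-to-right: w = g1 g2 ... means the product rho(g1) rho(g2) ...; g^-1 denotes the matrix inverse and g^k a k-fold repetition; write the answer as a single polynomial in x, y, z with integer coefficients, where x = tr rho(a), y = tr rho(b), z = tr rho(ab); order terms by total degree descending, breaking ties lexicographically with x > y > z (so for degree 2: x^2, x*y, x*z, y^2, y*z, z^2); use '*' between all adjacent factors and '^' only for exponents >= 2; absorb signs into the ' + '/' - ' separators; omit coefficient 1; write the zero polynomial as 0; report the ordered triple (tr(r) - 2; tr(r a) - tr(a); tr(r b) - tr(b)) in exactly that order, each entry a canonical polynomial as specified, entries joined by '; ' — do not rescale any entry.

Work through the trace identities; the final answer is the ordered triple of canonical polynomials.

x^2*y*z - x^3 - x*y^2 - x*z^2 + y*z + 3*x - 2; x*y*z - x^2 - z^2 - x + 2; x^2*y^2*z - x^3*y - x*y^3 - 2*x*y*z^2 + x^2*z + y^2*z + z^3 + 4*x*y - y - 3*z

tr(a^-1) = tr(a) = x
tr(a^-1 b) = tr(b)*tr(a) - tr(b a) = x*y - z
tr(b^-1 a^-1) = tr(a^-1)*tr(b) - tr(a^-1 b) = z
so tr(b a b) = tr(b)*tr(a b) - tr(a) = y*z - x
tr(b a b a) = tr(a b)*tr(a b) - tr(1)   [split at repeated a] = z^2 - 2
tr(a^-1 b a b) = tr(b a b)*tr(a) - tr(b a b a) = x*y*z - x^2 - z^2 + 2
tr(a^-2 b a b) = tr(a^-1 b a b)*tr(a) - tr(a^-1 b a b a) = x^2*y*z - x^3 - x*z^2 - y*z + 3*x
reduce: tr(a b^-1 a^-2 b) = tr(a^-2 b a)*tr(b) - tr(a^-2 b a b) = -x^2*y*z + x^3 + x*y^2 + x*z^2 - 3*x
so tr(a^-1 b^-1 a b^-1 a^-1) = tr(a b^-1 a^-2)*tr(b) - tr(a b^-1 a^-2 b) = x^2*y*z - x^3 - x*y^2 - x*z^2 + y*z + 3*x
tr(a b^-1 a^-1 b a) = tr(a^-1 b a^2)*tr(b) - tr(a^-1 b a^2 b)  (eliminate b^-1) = -x^2*y*z + x^3 + x*y^2 + x*z^2 - 3*x
tr(a b a) = tr(a)*tr(b a) - tr(b)  (reduce the a square) = x*z - y
reduce: tr(a b a b a) = tr(a)*tr(b a b a) - tr(b a b)  (reduce the a square) = x*z^2 - y*z - x
so tr(a b a b a b) = tr(b a)*tr(b a b a) - tr(b^-1 a^-1)  (split on b) = z^3 - 3*z
so tr(b a b a b^-1 a) = tr(a b a b a)*tr(b) - tr(a b a b a b)  (eliminate b^-1) = x*y*z^2 - y^2*z - z^3 - x*y + 3*z
so tr(a b^-1 a^-1 b a b) = tr(b a b a b^-1)*tr(a) - tr(b a b a b^-1 a)  (eliminate a^-1) = -x*y*z^2 + x^2*z + y^2*z + z^3 - 3*z
so tr(b^-1 a b^-1 a^-1 b a) = tr(a b^-1 a^-1 b a)*tr(b) - tr(a b^-1 a^-1 b a b)  (eliminate b^-1) = -x^2*y^2*z + x^3*y + x*y^3 + 2*x*y*z^2 - x^2*z - y^2*z - z^3 - 3*x*y + 3*z
reduce: tr(a^-1 b^-1 a b^-1 a^-1 b) = tr(b^-1 a b^-1 a^-1 b)*tr(a) - tr(b^-1 a b^-1 a^-1 b a)  (eliminate a^-1) = x^2*y^2*z - x^3*y - x*y^3 - 2*x*y*z^2 + x^2*z + y^2*z + z^3 + 4*x*y - 3*z
assemble the triple (tr(r) - 2; tr(r a) - x; tr(r b) - y)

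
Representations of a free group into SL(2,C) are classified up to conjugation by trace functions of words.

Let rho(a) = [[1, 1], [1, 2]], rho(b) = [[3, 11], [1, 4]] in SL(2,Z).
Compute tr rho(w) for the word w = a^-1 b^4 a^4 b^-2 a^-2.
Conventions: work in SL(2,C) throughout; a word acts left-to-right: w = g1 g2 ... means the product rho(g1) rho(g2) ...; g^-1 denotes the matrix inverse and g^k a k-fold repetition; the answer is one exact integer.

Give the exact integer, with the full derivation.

rho(a^-1) = [[2, -1], [-1, 1]]
... * rho(b) = [[3, 11], [1, 4]]  ->  [[5, 18], [-2, -7]]
... * rho(b) = [[3, 11], [1, 4]]  ->  [[33, 127], [-13, -50]]
... * rho(b) = [[3, 11], [1, 4]]  ->  [[226, 871], [-89, -343]]
... * rho(b) = [[3, 11], [1, 4]]  ->  [[1549, 5970], [-610, -2351]]
... * rho(a) = [[1, 1], [1, 2]]  ->  [[7519, 13489], [-2961, -5312]]
... * rho(a) = [[1, 1], [1, 2]]  ->  [[21008, 34497], [-8273, -13585]]
... * rho(a) = [[1, 1], [1, 2]]  ->  [[55505, 90002], [-21858, -35443]]
... * rho(a) = [[1, 1], [1, 2]]  ->  [[145507, 235509], [-57301, -92744]]
... * rho(b^-1) = [[4, -11], [-1, 3]]  ->  [[346519, -894050], [-136460, 352079]]
... * rho(b^-1) = [[4, -11], [-1, 3]]  ->  [[2280126, -6493859], [-897919, 2557297]]
... * rho(a^-1) = [[2, -1], [-1, 1]]  ->  [[11054111, -8773985], [-4353135, 3455216]]
... * rho(a^-1) = [[2, -1], [-1, 1]]  ->  [[30882207, -19828096], [-12161486, 7808351]]
tr = 30882207 + 7808351 = 38690558

38690558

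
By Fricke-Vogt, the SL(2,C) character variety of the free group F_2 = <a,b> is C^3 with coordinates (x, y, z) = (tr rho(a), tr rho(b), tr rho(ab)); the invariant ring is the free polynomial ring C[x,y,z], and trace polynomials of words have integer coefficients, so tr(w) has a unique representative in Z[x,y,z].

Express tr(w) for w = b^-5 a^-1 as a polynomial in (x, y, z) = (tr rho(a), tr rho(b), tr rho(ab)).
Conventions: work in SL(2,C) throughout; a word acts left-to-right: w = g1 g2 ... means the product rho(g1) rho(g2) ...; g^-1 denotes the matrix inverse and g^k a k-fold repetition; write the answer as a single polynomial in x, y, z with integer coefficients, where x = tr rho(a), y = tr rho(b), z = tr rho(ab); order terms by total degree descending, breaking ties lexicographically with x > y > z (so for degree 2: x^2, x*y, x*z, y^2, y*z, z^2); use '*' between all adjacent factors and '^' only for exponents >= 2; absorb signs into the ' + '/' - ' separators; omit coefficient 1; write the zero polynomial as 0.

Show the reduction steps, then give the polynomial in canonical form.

tr(b^-1) = tr(b) = y
tr(b^-2) = tr(b^-1)*tr(b) - tr(1)  (eliminate b^-1) = y^2 - 2
tr(b^-3) = tr(b^-2)*tr(b) - tr(b^-1)  (eliminate b^-1) = y^3 - 3*y
tr(a b^-1) = tr(a)*tr(b) - tr(a b)  (eliminate b^-1) = x*y - z
tr(b^-2 a) = tr(a b^-1)*tr(b) - tr(a)  (eliminate b^-1) = x*y^2 - y*z - x
tr(b^-3 a) = tr(b^-2 a)*tr(b) - tr(b^-2 a b)  (eliminate b^-1) = x*y^3 - y^2*z - 2*x*y + z
tr(b^-1 a^-1 b^-2) = tr(b^-3)*tr(a) - tr(b^-3 a)  (eliminate a^-1) = y^2*z - x*y - z
tr(b^-1 a^-1 b^-1) = tr(b^-2)*tr(a) - tr(b^-2 a)  (eliminate a^-1) = y*z - x
tr(b^-1 a^-1 b^-3) = tr(b^-1 a^-1 b^-2)*tr(b) - tr(b^-1 a^-1 b^-1)  (eliminate b^-1) = y^3*z - x*y^2 - 2*y*z + x
tr(b^-5 a^-1) = tr(b^-1 a^-1 b^-3)*tr(b) - tr(b^-1 a^-1 b^-2)  (eliminate b^-1) = y^4*z - x*y^3 - 3*y^2*z + 2*x*y + z

y^4*z - x*y^3 - 3*y^2*z + 2*x*y + z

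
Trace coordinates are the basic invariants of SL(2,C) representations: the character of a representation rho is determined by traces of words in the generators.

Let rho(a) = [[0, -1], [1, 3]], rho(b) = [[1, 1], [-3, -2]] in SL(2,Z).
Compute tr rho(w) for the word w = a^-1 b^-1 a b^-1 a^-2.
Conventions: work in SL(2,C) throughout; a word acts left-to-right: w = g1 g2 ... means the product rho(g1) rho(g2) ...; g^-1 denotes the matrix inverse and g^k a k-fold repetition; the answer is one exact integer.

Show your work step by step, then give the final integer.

-34

rho(a^-1) = [[3, 1], [-1, 0]]
... * rho(b^-1) = [[-2, -1], [3, 1]]  ->  [[-3, -2], [2, 1]]
... * rho(a) = [[0, -1], [1, 3]]  ->  [[-2, -3], [1, 1]]
... * rho(b^-1) = [[-2, -1], [3, 1]]  ->  [[-5, -1], [1, 0]]
... * rho(a^-1) = [[3, 1], [-1, 0]]  ->  [[-14, -5], [3, 1]]
... * rho(a^-1) = [[3, 1], [-1, 0]]  ->  [[-37, -14], [8, 3]]
tr = -37 + 3 = -34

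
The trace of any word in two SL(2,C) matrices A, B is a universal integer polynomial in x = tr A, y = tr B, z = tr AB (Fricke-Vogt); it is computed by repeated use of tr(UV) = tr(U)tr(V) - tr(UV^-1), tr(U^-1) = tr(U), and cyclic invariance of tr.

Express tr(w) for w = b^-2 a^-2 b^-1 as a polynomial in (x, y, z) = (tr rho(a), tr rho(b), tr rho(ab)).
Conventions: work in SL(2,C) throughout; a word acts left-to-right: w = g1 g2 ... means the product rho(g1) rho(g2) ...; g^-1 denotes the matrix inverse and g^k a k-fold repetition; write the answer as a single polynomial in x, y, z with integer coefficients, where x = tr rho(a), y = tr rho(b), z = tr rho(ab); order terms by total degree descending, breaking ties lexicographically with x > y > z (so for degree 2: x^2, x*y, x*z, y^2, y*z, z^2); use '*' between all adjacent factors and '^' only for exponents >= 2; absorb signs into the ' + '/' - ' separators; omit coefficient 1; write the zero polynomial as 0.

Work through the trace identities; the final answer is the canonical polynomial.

apply: tr(a^-1) = tr(a) = x
tr(a^-1 b) = tr(b) tr(a) - tr(b a) = x*y - z
apply: tr(b^-1 a^-1) = tr(a^-1) tr(b) - tr(a^-1 b) = z
tr(a^-2 b^-1) = tr(b^-1 a^-1) tr(a) - tr(b^-1) = x*z - y
apply: tr(a^-2) = tr(a^-1) tr(a) - tr(1) = x^2 - 2
use: tr(b^-2 a^-2) = tr(a^-2 b^-1) tr(b) - tr(a^-2) = x*y*z - x^2 - y^2 + 2
tr(b^-2 a^-2 b^-1) = tr(b^-2 a^-2) tr(b) - tr(b^-2 a^-2 b) = x*y^2*z - x^2*y - y^3 - x*z + 3*y

x*y^2*z - x^2*y - y^3 - x*z + 3*y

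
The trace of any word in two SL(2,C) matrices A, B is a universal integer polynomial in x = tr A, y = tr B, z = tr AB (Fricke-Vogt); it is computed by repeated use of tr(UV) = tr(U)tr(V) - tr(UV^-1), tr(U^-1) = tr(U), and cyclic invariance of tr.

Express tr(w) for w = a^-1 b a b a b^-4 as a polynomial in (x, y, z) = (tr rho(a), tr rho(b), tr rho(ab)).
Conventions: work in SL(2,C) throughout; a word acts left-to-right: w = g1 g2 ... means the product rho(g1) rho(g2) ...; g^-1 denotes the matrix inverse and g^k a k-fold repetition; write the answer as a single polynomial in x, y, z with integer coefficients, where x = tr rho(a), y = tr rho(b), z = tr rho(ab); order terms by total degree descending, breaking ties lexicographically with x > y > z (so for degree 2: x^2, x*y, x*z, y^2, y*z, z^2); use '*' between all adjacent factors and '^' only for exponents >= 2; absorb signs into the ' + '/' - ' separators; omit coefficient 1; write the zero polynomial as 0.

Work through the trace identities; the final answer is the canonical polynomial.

-x*y^4*z^2 + x^2*y^3*z + y^5*z + y^3*z^3 + 2*x*y^2*z^2 - 2*x^2*y*z - 6*y^3*z - 2*y*z^3 + x*y^2 + 7*y*z - x

trace(a b a) = trace(a)*trace(b a) - trace(b) = x*z - y
trace(b a b a) = trace(b a)*trace(b a) - trace(1)   [split at repeated b] = z^2 - 2
trace(b a b) = trace(b)*trace(a b) - trace(a) = y*z - x
trace(a b a b a) = trace(a)*trace(b a b a) - trace(b a b) = x*z^2 - y*z - x
trace(a b a b a b) = trace(b a b a)*trace(b a) - trace(a b)   [split at repeated b] = z^3 - 3*z
trace(b a b a b^-1 a) = trace(a b a b a)*trace(b) - trace(a b a b a b) = x*y*z^2 - y^2*z - z^3 - x*y + 3*z
trace(a^-1 b a b a b^-1) = trace(b a b a b^-1)*trace(a) - trace(b a b a b^-1 a) = -x*y*z^2 + x^2*z + y^2*z + z^3 - 3*z
trace(a^-1 b a b a b^-2) = trace(a^-1 b a b a b^-1)*trace(b) - trace(a^-1 b a b a) = -x*y^2*z^2 + x^2*y*z + y^3*z + y*z^3 - 4*y*z + x
trace(b^-1 a^-1 b a b a b^-2) = trace(a^-1 b a b a b^-2)*trace(b) - trace(a^-1 b a b a b^-1) = -x*y^3*z^2 + x^2*y^2*z + y^4*z + y^2*z^3 + x*y*z^2 - x^2*z - 5*y^2*z - z^3 + x*y + 3*z
trace(a^-1 b a b a b^-4) = trace(b^-1 a^-1 b a b a b^-2)*trace(b) - trace(b^-1 a^-1 b a b a b^-1) = -x*y^4*z^2 + x^2*y^3*z + y^5*z + y^3*z^3 + 2*x*y^2*z^2 - 2*x^2*y*z - 6*y^3*z - 2*y*z^3 + x*y^2 + 7*y*z - x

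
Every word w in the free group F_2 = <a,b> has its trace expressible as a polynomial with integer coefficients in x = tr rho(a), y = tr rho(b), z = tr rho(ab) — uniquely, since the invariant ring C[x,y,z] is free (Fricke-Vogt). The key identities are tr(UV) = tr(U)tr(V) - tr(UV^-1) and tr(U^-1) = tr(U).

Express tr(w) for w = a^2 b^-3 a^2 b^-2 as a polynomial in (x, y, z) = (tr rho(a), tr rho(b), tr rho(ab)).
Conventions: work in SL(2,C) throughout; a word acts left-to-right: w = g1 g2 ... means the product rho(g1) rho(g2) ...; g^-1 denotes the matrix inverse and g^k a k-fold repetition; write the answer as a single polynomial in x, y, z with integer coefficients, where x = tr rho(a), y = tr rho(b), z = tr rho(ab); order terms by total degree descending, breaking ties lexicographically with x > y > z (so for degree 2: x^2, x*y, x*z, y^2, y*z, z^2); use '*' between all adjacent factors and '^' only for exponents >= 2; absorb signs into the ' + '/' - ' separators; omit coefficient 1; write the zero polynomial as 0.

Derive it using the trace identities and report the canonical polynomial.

x^4*y^5 - 2*x^3*y^4*z - 3*x^4*y^3 - 2*x^2*y^5 + x^2*y^3*z^2 + 4*x^3*y^2*z + 2*x*y^4*z + 2*x^4*y + 8*x^2*y^3 - x^2*y*z^2 + y^5 - x^3*z - 6*x*y^2*z - 7*x^2*y - 5*y^3 + 2*x*z + 5*y

tr(a^2) = tr(a)*tr(a) - tr(1) = x^2 - 2
tr(a^3) = tr(a)*tr(a^2) - tr(a) = x^3 - 3*x
tr(a^4) = tr(a)*tr(a^3) - tr(a^2) = x^4 - 4*x^2 + 2
tr(a b a) = tr(a)*tr(b a) - tr(b) = x*z - y
tr(a b a^2) = tr(a)*tr(a b a) - tr(a b) = x^2*z - x*y - z
tr(a^4 b) = tr(a)*tr(a b a^2) - tr(a b a) = x^3*z - x^2*y - 2*x*z + y
tr(a^2 b^-1 a^2) = tr(a^4)*tr(b) - tr(a^4 b) = x^4*y - x^3*z - 3*x^2*y + 2*x*z + y
tr(b a b a) = tr(a b)*tr(a b) - tr(1) = z^2 - 2
tr(b a b) = tr(b)*tr(a b) - tr(a) = y*z - x
tr(b a^2 b a) = tr(a)*tr(b a b a) - tr(b a b) = x*z^2 - y*z - x
tr(b^2) = tr(b)*tr(b) - tr(1) = y^2 - 2
tr(b a^2 b) = tr(a)*tr(b^2 a) - tr(b^2) = x*y*z - x^2 - y^2 + 2
tr(a^2 b a^2 b) = tr(a)*tr(b a^2 b a) - tr(b a^2 b) = x^2*z^2 - 2*x*y*z + y^2 - 2
tr(a^2 b^-1 a^2 b) = tr(a^2 b a^2)*tr(b) - tr(a^2 b a^2 b) = x^3*y*z - x^2*y^2 - x^2*z^2 + 2
tr(b^-1 a^2 b^-1 a^2) = tr(a^2 b^-1 a^2)*tr(b) - tr(a^2 b^-1 a^2 b) = x^4*y^2 - 2*x^3*y*z - 2*x^2*y^2 + x^2*z^2 + 2*x*y*z + y^2 - 2
tr(a^2 b^-2 a^2 b^-1) = tr(b^-1 a^2 b^-1 a^2)*tr(b) - tr(b^-1 a^2 b^-1 a^2 b) = x^4*y^3 - 2*x^3*y^2*z - x^4*y - 2*x^2*y^3 + x^2*y*z^2 + x^3*z + 2*x*y^2*z + 3*x^2*y + y^3 - 2*x*z - 3*y
tr(a^2 b^-2 a^2) = tr(a^4 b^-1)*tr(b) - tr(a^4) = x^4*y^2 - x^3*y*z - x^4 - 3*x^2*y^2 + 2*x*y*z + 4*x^2 + y^2 - 2
tr(a^2 b^-2 a^2 b^-2) = tr(a^2 b^-2 a^2 b^-1)*tr(b) - tr(a^2 b^-2 a^2) = x^4*y^4 - 2*x^3*y^3*z - 2*x^4*y^2 - 2*x^2*y^4 + x^2*y^2*z^2 + 2*x^3*y*z + 2*x*y^3*z + x^4 + 6*x^2*y^2 + y^4 - 4*x*y*z - 4*x^2 - 4*y^2 + 2
tr(a^2 b^-3 a^2 b^-2) = tr(a^2 b^-2 a^2 b^-2)*tr(b) - tr(a^2 b^-2 a^2 b^-1) = x^4*y^5 - 2*x^3*y^4*z - 3*x^4*y^3 - 2*x^2*y^5 + x^2*y^3*z^2 + 4*x^3*y^2*z + 2*x*y^4*z + 2*x^4*y + 8*x^2*y^3 - x^2*y*z^2 + y^5 - x^3*z - 6*x*y^2*z - 7*x^2*y - 5*y^3 + 2*x*z + 5*y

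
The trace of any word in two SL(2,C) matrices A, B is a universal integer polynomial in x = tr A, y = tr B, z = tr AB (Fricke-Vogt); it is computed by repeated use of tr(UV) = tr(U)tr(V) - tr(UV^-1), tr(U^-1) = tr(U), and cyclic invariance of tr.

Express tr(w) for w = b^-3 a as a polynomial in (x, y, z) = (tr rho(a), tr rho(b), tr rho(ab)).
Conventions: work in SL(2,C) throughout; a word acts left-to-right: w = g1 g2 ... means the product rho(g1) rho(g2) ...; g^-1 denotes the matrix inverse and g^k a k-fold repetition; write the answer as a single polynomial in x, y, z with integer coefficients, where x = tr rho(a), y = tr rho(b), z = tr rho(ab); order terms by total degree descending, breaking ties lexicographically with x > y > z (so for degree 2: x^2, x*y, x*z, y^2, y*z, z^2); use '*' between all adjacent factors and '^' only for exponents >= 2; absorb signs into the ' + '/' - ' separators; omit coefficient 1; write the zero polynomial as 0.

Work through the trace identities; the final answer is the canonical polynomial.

x*y^3 - y^2*z - 2*x*y + z

and trace(b^-1 a) = trace(a) trace(b) - trace(a b) = x*y - z
trace(b^-1 a b^-1) = trace(b^-1 a) trace(b) - trace(b^-1 a b) = x*y^2 - y*z - x
trace(b^-3 a) = trace(b^-1 a b^-1) trace(b) - trace(b^-1 a) = x*y^3 - y^2*z - 2*x*y + z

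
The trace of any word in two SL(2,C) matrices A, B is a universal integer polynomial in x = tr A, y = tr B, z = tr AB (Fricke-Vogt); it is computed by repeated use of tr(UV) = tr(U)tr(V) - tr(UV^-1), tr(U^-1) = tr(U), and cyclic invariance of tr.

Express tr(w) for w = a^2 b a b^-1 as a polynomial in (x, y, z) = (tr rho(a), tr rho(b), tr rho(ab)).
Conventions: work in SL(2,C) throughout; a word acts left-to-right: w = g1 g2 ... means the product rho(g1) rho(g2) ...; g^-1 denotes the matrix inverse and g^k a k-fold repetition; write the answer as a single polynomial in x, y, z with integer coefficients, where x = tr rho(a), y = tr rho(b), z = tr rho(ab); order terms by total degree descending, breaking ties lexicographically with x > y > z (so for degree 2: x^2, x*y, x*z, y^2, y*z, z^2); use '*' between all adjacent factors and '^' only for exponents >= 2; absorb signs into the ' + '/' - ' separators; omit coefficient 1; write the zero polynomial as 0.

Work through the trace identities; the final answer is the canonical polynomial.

x^2*y*z - x*y^2 - x*z^2 + x

tr(a b a) = tr(a)*tr(b a) - tr(b) = x*z - y
tr(a^2 b a) = tr(a)*tr(a b a) - tr(a b) = x^2*z - x*y - z
tr(b a b a) = tr(a b)*tr(a b) - tr(1) = z^2 - 2
tr(b a b) = tr(b)*tr(a b) - tr(a) = y*z - x
tr(a^2 b a b) = tr(a)*tr(b a b a) - tr(b a b) = x*z^2 - y*z - x
tr(a^2 b a b^-1) = tr(a^2 b a)*tr(b) - tr(a^2 b a b) = x^2*y*z - x*y^2 - x*z^2 + x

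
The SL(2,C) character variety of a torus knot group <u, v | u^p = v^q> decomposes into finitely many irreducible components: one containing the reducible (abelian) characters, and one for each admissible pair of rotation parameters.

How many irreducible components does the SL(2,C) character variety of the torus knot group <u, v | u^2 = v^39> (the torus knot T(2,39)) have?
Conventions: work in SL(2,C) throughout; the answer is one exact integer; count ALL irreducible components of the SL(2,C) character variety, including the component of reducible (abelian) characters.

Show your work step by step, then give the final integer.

20

Gamma = < u, v | u^2 = v^39 > (torus knot T(2,39)); the central element u^2 = v^39 acts as +I or -I in any irreducible SL(2,C) representation.
On an irreducible component, tr(u) is locked at 2*cos(pi*alpha/2) for some alpha in 1..1, and tr(v) at 2*cos(pi*beta/39) for some beta in 1..38.
Consistency of u^2 = (-1)^alpha I with v^39 = (-1)^beta I forces alpha = beta (mod 2).
count pairs: odd alpha (1 choices) x odd beta (19), plus even alpha (0) x even beta (19): 1*19 + 0*19 = 19.
components with irreducible characters: 19; plus the single component of reducible (abelian) characters: total 20.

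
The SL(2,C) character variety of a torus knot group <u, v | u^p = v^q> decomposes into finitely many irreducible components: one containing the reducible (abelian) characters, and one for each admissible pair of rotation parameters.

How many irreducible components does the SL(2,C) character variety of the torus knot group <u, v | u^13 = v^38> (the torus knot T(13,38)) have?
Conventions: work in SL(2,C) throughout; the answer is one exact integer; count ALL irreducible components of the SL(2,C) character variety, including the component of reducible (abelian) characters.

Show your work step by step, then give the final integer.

223

Gamma = < u, v | u^13 = v^38 > (torus knot T(13,38)); the central element u^13 = v^38 acts as +I or -I in any irreducible SL(2,C) representation.
So on each irreducible component the traces are pinned: tr(u) = 2*cos(pi*alpha/13) with 1 <= alpha <= 12, tr(v) = 2*cos(pi*beta/38) with 1 <= beta <= 37.
Consistency of u^13 = (-1)^alpha I with v^38 = (-1)^beta I forces alpha = beta (mod 2).
count pairs: odd alpha (6 choices) x odd beta (19), plus even alpha (6) x even beta (18): 6*19 + 6*18 = 222.
Total: 222 irreducible-character components + 1 reducible (abelian) component = 223.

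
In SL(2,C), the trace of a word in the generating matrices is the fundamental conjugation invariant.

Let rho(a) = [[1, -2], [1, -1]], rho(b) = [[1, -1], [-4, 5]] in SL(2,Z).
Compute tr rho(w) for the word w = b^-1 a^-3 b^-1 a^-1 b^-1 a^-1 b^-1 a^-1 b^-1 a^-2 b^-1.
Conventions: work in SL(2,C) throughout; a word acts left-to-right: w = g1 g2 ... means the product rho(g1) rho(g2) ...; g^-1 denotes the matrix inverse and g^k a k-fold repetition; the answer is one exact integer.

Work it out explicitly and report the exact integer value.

rho(b^-1) = [[5, 1], [4, 1]]
... * rho(a^-1) = [[-1, 2], [-1, 1]]  ->  [[-6, 11], [-5, 9]]
... * rho(a^-1) = [[-1, 2], [-1, 1]]  ->  [[-5, -1], [-4, -1]]
... * rho(a^-1) = [[-1, 2], [-1, 1]]  ->  [[6, -11], [5, -9]]
... * rho(b^-1) = [[5, 1], [4, 1]]  ->  [[-14, -5], [-11, -4]]
... * rho(a^-1) = [[-1, 2], [-1, 1]]  ->  [[19, -33], [15, -26]]
... * rho(b^-1) = [[5, 1], [4, 1]]  ->  [[-37, -14], [-29, -11]]
... * rho(a^-1) = [[-1, 2], [-1, 1]]  ->  [[51, -88], [40, -69]]
... * rho(b^-1) = [[5, 1], [4, 1]]  ->  [[-97, -37], [-76, -29]]
... * rho(a^-1) = [[-1, 2], [-1, 1]]  ->  [[134, -231], [105, -181]]
... * rho(b^-1) = [[5, 1], [4, 1]]  ->  [[-254, -97], [-199, -76]]
... * rho(a^-1) = [[-1, 2], [-1, 1]]  ->  [[351, -605], [275, -474]]
... * rho(a^-1) = [[-1, 2], [-1, 1]]  ->  [[254, 97], [199, 76]]
... * rho(b^-1) = [[5, 1], [4, 1]]  ->  [[1658, 351], [1299, 275]]
tr = 1658 + 275 = 1933

1933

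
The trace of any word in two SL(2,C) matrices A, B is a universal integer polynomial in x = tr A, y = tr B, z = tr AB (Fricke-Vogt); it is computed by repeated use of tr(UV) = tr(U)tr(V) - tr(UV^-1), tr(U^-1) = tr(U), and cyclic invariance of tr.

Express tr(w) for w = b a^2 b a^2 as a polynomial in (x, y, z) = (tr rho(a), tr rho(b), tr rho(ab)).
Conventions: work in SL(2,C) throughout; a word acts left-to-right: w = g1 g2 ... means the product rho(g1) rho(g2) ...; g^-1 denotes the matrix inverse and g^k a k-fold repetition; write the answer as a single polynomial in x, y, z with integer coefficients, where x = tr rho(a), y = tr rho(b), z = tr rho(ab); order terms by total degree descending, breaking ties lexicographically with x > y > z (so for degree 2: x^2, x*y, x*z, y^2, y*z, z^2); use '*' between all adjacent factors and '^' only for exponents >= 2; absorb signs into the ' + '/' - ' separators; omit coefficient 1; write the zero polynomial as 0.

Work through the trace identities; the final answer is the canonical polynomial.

trace(b a b a) = trace(b a)*trace(b a) - trace(1)   [split at a repeated b] = z^2 - 2
trace(b a b) = trace(b)*trace(a b) - trace(a)   [square of b] = y*z - x
trace(b a^2 b a) = trace(a)*trace(b a b a) - trace(b a b)   [square of a] = x*z^2 - y*z - x
trace(a^2 b) = trace(a)*trace(b a) - trace(b)   [square of a] = x*z - y
trace(a^2) = trace(a)*trace(a) - trace(1)   [square of a] = x^2 - 2
trace(b a^2 b) = trace(b)*trace(a^2 b) - trace(a^2)   [square of b] = x*y*z - x^2 - y^2 + 2
trace(b a^2 b a^2) = trace(a)*trace(b a^2 b a) - trace(b a^2 b)   [square of a] = x^2*z^2 - 2*x*y*z + y^2 - 2

x^2*z^2 - 2*x*y*z + y^2 - 2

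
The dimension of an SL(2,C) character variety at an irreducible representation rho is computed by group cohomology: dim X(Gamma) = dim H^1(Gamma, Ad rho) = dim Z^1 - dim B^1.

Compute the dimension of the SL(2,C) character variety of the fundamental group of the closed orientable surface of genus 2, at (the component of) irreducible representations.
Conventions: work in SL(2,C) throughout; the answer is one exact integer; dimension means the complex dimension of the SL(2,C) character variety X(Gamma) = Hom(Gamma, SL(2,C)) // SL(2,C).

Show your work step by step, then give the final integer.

pi_1 of the closed genus-2 surface has 4 generators bound by the single product-of-commutators relator.
A cocycle assigns one sl_2 vector per generator subject to the relator condition d_2(z) = 0: dim of the unconstrained space is 3*2g = 12.
d_2 is surjective at irreducible rho (its cokernel H^2 is dual to H^0 = 0), so dim Z^1 = 12 - 3 = 9.
Coboundaries contribute dim B^1 = 3 (injective at irreducible rho).
dim H^1 = 9 - 3 = 6 = dim X.

6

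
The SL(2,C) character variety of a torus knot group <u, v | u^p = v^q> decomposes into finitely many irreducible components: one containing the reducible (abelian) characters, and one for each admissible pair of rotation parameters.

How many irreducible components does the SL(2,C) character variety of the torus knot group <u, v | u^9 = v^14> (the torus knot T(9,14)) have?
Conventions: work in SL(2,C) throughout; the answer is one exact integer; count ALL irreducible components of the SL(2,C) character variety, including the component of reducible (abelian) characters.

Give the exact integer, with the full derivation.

53

For T(9,14): irreducibility forces the central element u^9 = v^14 to one of +I, -I.
This locks tr(u) to 2*cos(pi*alpha/9), alpha in 1..8, and tr(v) to 2*cos(pi*beta/14), beta in 1..13, on each component of irreducible characters.
u^9 = (-1)^alpha I and v^14 = (-1)^beta I must agree, so alpha and beta have equal parity.
Enumerate parity-matched pairs: 4*7 odd-odd plus 4*6 even-even gives 52.
That is 52 components of irreducible characters, and with the reducible (abelian) component the total is 53.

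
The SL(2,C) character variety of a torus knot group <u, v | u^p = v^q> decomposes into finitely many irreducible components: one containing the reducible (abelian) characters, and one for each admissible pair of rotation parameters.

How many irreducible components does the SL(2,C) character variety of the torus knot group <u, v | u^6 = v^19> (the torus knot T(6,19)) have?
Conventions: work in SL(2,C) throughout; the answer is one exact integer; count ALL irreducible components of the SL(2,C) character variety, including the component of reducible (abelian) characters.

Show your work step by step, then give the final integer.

46

In the torus knot group T(6,19), u^6 = v^19 is central, so an irreducible representation sends it to +I or -I (Schur).
So on each irreducible component the traces are pinned: tr(u) = 2*cos(pi*alpha/6) with 1 <= alpha <= 5, tr(v) = 2*cos(pi*beta/19) with 1 <= beta <= 18.
The two central values (-1)^alpha I and (-1)^beta I must be the same matrix, so alpha and beta share a parity.
count pairs: odd alpha (3 choices) x odd beta (9), plus even alpha (2) x even beta (9): 3*9 + 2*9 = 45.
That is 45 components of irreducible characters, and with the reducible (abelian) component the total is 46.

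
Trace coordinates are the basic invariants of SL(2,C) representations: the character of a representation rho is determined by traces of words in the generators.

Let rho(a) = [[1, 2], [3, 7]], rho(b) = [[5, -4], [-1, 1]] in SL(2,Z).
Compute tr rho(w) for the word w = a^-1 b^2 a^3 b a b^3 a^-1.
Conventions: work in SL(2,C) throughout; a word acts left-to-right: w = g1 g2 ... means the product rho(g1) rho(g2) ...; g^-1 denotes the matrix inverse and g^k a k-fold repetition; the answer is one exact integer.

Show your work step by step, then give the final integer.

41947730

rho(a^-1) = [[7, -2], [-3, 1]]
... * rho(b) = [[5, -4], [-1, 1]]  ->  [[37, -30], [-16, 13]]
... * rho(b) = [[5, -4], [-1, 1]]  ->  [[215, -178], [-93, 77]]
... * rho(a) = [[1, 2], [3, 7]]  ->  [[-319, -816], [138, 353]]
... * rho(a) = [[1, 2], [3, 7]]  ->  [[-2767, -6350], [1197, 2747]]
... * rho(a) = [[1, 2], [3, 7]]  ->  [[-21817, -49984], [9438, 21623]]
... * rho(b) = [[5, -4], [-1, 1]]  ->  [[-59101, 37284], [25567, -16129]]
... * rho(a) = [[1, 2], [3, 7]]  ->  [[52751, 142786], [-22820, -61769]]
... * rho(b) = [[5, -4], [-1, 1]]  ->  [[120969, -68218], [-52331, 29511]]
... * rho(b) = [[5, -4], [-1, 1]]  ->  [[673063, -552094], [-291166, 238835]]
... * rho(b) = [[5, -4], [-1, 1]]  ->  [[3917409, -3244346], [-1694665, 1403499]]
... * rho(a^-1) = [[7, -2], [-3, 1]]  ->  [[37154901, -11079164], [-16073152, 4792829]]
tr = 37154901 + 4792829 = 41947730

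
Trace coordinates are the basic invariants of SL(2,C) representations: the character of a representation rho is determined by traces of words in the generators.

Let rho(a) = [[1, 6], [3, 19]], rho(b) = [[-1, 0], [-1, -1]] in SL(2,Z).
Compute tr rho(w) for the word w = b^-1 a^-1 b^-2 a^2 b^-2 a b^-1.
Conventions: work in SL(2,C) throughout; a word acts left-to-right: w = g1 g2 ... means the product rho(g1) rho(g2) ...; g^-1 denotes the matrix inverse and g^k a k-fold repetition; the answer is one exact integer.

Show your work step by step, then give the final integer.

rho(b^-1) = [[-1, 0], [1, -1]]
... * rho(a^-1) = [[19, -6], [-3, 1]]  ->  [[-19, 6], [22, -7]]
... * rho(b^-1) = [[-1, 0], [1, -1]]  ->  [[25, -6], [-29, 7]]
... * rho(b^-1) = [[-1, 0], [1, -1]]  ->  [[-31, 6], [36, -7]]
... * rho(a) = [[1, 6], [3, 19]]  ->  [[-13, -72], [15, 83]]
... * rho(a) = [[1, 6], [3, 19]]  ->  [[-229, -1446], [264, 1667]]
... * rho(b^-1) = [[-1, 0], [1, -1]]  ->  [[-1217, 1446], [1403, -1667]]
... * rho(b^-1) = [[-1, 0], [1, -1]]  ->  [[2663, -1446], [-3070, 1667]]
... * rho(a) = [[1, 6], [3, 19]]  ->  [[-1675, -11496], [1931, 13253]]
... * rho(b^-1) = [[-1, 0], [1, -1]]  ->  [[-9821, 11496], [11322, -13253]]
tr = -9821 + -13253 = -23074

-23074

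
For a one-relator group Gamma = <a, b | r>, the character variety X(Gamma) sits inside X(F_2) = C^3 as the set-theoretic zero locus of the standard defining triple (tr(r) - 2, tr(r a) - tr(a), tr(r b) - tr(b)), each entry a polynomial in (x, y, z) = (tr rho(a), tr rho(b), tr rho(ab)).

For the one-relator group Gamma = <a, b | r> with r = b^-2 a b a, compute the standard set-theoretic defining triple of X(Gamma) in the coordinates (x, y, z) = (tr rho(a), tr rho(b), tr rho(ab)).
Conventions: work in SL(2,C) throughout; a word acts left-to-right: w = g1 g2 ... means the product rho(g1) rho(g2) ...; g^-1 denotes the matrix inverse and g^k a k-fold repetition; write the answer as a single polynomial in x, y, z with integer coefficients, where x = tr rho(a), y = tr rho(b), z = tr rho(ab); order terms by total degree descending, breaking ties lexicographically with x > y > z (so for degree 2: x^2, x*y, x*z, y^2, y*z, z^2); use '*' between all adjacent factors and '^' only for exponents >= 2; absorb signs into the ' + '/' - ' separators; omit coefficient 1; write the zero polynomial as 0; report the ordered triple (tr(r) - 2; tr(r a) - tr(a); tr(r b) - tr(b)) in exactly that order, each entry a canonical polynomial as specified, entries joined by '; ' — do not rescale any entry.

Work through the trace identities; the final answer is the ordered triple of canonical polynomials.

trace(a b a) = trace(a) * trace(b a) - trace(b)  (reduce the a square) = x*z - y
trace(a b a b) = trace(b a) * trace(b a) - trace(1)  (split on b) = z^2 - 2
so trace(a b a b^-1) = trace(a b a) * trace(b) - trace(a b a b)  (eliminate b^-1) = x*y*z - y^2 - z^2 + 2
so trace(b^-2 a b a) = trace(a b a b^-1) * trace(b) - trace(a b a)  (eliminate b^-1) = x*y^2*z - y^3 - y*z^2 - x*z + 3*y
reduce: trace(a b a^2) = trace(a) * trace(b a^2) - trace(b a)  (reduce the a square) = x^2*z - x*y - z
trace(b a b) = trace(b) * trace(a b) - trace(a)  (reduce the b square) = y*z - x
trace(a b a^2 b) = trace(a) * trace(b a b a) - trace(b a b)  (reduce the a square) = x*z^2 - y*z - x
trace(a b a^2 b^-1) = trace(a b a^2) * trace(b) - trace(a b a^2 b)  (eliminate b^-1) = x^2*y*z - x*y^2 - x*z^2 + x
so trace(b^-2 a b a^2) = trace(a b a^2 b^-1) * trace(b) - trace(a b a^2)  (eliminate b^-1) = x^2*y^2*z - x*y^3 - x*y*z^2 - x^2*z + 2*x*y + z
assemble the triple (trace(r) - 2; trace(r a) - x; trace(r b) - y)

x*y^2*z - y^3 - y*z^2 - x*z + 3*y - 2; x^2*y^2*z - x*y^3 - x*y*z^2 - x^2*z + 2*x*y - x + z; x*y*z - y^2 - z^2 - y + 2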